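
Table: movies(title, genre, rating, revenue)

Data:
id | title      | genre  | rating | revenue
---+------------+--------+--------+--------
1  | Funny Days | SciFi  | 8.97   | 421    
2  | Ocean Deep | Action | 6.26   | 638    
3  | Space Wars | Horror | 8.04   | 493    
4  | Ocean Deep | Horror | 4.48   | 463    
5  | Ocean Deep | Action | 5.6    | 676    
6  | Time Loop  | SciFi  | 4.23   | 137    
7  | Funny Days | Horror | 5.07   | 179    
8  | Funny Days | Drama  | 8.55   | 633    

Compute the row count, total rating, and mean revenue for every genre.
SELECT genre,
       COUNT(*) as cnt,
       SUM(rating) as total_rating,
       AVG(revenue) as avg_revenue
FROM movies
GROUP BY genre

Result:
  Action: 2 records, 11.86 total rating, 657.00 avg revenue
  Drama: 1 records, 8.55 total rating, 633.00 avg revenue
  Horror: 3 records, 17.59 total rating, 378.33 avg revenue
  SciFi: 2 records, 13.20 total rating, 279.00 avg revenue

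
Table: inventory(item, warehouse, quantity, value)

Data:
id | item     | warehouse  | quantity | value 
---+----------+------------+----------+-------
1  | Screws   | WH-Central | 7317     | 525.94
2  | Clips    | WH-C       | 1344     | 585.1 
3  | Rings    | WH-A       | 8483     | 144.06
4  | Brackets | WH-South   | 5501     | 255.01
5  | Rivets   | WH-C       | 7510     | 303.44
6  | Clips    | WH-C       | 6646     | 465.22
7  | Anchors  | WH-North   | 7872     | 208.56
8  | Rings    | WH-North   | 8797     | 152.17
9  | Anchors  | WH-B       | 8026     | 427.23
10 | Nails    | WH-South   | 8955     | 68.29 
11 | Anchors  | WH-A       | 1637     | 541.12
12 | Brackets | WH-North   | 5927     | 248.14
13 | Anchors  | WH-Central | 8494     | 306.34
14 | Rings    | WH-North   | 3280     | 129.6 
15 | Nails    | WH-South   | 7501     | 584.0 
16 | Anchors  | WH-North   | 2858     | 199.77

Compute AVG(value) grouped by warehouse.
SELECT warehouse, AVG(value) as result
FROM inventory
GROUP BY warehouse

Result:
  WH-A: 342.59
  WH-B: 427.23
  WH-C: 451.25
  WH-Central: 416.14
  WH-North: 187.65
  WH-South: 302.43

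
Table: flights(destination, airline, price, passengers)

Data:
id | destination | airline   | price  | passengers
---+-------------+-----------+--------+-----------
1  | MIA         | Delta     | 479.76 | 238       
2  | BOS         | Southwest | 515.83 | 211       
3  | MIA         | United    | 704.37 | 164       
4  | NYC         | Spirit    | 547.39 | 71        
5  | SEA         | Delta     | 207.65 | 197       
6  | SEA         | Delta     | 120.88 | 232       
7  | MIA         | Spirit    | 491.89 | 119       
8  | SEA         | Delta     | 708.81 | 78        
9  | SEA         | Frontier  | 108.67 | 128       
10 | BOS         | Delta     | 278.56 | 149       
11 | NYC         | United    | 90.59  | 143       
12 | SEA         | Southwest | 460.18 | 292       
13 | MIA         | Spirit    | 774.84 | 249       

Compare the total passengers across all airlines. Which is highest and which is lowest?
SELECT airline, SUM(passengers)
FROM flights
GROUP BY airline
ORDER BY SUM(passengers)

All groups:
  Frontier: 128
  United: 307
  Spirit: 439
  Southwest: 503
  Delta: 894

Highest: Delta (894)
Lowest: Frontier (128)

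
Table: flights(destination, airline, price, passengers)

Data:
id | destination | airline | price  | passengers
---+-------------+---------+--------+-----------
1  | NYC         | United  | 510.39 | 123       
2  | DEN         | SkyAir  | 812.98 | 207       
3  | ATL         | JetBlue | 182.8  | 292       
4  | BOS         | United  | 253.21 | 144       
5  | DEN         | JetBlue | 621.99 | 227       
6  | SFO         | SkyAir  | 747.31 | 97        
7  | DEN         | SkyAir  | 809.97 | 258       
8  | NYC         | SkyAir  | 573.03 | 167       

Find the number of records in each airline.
SELECT airline, COUNT(*) as count
FROM flights
GROUP BY airline

Result:
  JetBlue: 2
  SkyAir: 4
  United: 2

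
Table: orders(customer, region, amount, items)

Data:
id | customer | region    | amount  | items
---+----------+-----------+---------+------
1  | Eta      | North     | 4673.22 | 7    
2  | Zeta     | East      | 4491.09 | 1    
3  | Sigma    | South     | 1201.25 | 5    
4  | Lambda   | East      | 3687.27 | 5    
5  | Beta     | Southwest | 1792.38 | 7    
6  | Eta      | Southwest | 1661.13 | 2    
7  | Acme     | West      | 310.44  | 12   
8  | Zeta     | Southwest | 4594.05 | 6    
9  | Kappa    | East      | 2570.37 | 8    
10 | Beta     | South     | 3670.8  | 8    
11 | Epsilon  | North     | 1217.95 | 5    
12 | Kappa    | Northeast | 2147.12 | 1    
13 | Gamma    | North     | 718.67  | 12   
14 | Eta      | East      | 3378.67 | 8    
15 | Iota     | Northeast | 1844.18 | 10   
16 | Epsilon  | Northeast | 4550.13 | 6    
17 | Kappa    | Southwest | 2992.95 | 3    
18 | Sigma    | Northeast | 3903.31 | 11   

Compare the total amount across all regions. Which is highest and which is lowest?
SELECT region, SUM(amount)
FROM orders
GROUP BY region
ORDER BY SUM(amount)

All groups:
  West: 310.44
  South: 4872.05
  North: 6609.84
  Southwest: 11040.51
  Northeast: 12444.74
  East: 14127.40

Highest: East (14127.40)
Lowest: West (310.44)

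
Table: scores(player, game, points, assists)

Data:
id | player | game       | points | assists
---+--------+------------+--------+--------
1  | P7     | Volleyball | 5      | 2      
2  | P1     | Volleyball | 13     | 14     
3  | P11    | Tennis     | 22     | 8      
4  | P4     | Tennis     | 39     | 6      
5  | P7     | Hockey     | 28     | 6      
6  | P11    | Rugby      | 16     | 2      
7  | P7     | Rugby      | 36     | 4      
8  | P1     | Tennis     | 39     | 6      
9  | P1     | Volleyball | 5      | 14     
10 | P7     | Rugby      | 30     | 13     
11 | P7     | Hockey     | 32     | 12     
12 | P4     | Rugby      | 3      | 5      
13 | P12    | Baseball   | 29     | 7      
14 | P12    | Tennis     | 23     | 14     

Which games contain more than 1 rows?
SELECT game, COUNT(*) as cnt
FROM scores
GROUP BY game
HAVING COUNT(*) > 1

Result:
  Hockey: 2
  Rugby: 4
  Tennis: 4
  Volleyball: 3

Note: HAVING filters groups after aggregation, WHERE filters rows before.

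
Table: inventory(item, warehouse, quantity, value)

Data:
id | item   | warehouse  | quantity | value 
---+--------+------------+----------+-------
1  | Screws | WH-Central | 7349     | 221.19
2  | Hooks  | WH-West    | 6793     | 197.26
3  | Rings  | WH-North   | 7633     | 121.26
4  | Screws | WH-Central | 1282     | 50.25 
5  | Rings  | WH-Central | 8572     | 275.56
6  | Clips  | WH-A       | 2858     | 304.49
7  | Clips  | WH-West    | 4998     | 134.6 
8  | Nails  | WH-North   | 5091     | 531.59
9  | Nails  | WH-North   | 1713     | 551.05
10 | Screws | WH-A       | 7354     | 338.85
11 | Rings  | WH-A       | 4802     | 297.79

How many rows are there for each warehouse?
SELECT warehouse, COUNT(*) as count
FROM inventory
GROUP BY warehouse

Result:
  WH-A: 3
  WH-Central: 3
  WH-North: 3
  WH-West: 2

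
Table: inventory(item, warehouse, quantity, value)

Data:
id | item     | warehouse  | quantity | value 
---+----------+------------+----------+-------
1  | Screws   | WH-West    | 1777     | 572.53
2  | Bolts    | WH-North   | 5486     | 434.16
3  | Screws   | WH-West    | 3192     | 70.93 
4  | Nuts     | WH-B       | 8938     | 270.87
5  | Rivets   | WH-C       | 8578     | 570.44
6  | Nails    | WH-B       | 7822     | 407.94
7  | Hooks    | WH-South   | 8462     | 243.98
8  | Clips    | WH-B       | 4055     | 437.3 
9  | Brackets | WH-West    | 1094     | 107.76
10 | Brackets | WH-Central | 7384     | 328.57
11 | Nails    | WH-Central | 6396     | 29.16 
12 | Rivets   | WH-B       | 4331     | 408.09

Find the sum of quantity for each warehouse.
SELECT warehouse, SUM(quantity) as result
FROM inventory
GROUP BY warehouse

Result:
  WH-B: 25146
  WH-C: 8578
  WH-Central: 13780
  WH-North: 5486
  WH-South: 8462
  WH-West: 6063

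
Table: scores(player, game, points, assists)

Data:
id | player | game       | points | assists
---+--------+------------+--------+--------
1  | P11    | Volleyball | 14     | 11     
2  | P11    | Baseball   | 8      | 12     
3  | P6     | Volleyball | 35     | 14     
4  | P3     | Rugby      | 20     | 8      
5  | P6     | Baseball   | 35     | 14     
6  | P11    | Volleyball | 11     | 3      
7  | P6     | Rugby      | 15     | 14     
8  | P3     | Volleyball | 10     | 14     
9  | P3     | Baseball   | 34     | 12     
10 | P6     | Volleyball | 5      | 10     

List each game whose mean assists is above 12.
SELECT game, AVG(assists)
FROM scores
GROUP BY game
HAVING AVG(assists) > 12

Result:
  Baseball: avg=12.67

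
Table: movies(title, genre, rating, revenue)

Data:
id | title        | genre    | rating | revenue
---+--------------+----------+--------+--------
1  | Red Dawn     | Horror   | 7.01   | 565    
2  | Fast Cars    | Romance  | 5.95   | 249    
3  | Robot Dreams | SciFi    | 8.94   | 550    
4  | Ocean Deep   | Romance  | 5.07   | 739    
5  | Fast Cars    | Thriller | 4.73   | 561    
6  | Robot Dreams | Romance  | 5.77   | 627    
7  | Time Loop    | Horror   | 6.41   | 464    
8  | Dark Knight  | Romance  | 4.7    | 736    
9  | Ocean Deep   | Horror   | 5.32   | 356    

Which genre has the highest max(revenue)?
SELECT genre, MAX(revenue) as val
FROM movies
GROUP BY genre
ORDER BY val DESC
LIMIT 1

Result: Romance with max(revenue) = 739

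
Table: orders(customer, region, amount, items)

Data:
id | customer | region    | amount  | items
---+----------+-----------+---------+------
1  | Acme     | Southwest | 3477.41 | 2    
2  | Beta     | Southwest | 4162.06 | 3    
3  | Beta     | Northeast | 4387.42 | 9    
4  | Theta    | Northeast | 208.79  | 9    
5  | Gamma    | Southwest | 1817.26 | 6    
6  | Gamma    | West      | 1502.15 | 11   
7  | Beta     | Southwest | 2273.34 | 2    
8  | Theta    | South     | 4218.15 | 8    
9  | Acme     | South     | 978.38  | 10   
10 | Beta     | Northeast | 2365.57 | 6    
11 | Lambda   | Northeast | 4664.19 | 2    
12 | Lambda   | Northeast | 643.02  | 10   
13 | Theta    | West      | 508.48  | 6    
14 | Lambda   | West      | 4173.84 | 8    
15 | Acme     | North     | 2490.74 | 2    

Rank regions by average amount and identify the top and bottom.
SELECT region, AVG(amount)
FROM orders
GROUP BY region
ORDER BY AVG(amount)

All groups:
  West: 2061.49
  Northeast: 2453.80
  North: 2490.74
  South: 2598.27
  Southwest: 2932.52

Highest: Southwest (2932.52)
Lowest: West (2061.49)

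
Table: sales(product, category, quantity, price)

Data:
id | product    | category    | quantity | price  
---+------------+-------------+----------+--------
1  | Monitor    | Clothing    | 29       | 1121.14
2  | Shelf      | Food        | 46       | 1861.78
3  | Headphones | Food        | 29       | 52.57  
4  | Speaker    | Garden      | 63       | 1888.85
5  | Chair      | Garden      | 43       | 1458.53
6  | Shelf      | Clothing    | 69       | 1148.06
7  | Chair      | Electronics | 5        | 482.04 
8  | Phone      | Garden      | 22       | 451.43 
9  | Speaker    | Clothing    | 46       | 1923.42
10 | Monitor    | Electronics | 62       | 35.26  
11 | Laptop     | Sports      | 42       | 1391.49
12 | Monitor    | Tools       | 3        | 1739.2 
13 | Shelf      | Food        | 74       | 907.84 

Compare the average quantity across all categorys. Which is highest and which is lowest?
SELECT category, AVG(quantity)
FROM sales
GROUP BY category
ORDER BY AVG(quantity)

All groups:
  Tools: 3.00
  Electronics: 33.50
  Sports: 42.00
  Garden: 42.67
  Clothing: 48.00
  Food: 49.67

Highest: Food (49.67)
Lowest: Tools (3.00)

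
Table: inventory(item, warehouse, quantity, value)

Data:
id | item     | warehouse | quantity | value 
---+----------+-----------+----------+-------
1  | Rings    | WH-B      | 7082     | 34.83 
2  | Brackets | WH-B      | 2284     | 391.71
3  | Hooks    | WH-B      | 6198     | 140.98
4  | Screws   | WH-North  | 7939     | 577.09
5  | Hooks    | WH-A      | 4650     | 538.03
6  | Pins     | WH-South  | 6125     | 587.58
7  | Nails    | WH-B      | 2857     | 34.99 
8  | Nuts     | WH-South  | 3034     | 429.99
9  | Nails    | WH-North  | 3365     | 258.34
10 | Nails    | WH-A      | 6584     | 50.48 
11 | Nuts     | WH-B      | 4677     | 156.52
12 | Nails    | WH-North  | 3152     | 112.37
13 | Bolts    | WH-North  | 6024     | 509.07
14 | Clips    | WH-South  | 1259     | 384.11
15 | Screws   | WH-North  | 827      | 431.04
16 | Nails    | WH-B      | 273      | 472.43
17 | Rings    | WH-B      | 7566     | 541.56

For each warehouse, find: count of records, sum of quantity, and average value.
SELECT warehouse,
       COUNT(*) as cnt,
       SUM(quantity) as total_quantity,
       AVG(value) as avg_value
FROM inventory
GROUP BY warehouse

Result:
  WH-A: 2 records, 11234 total quantity, 294.26 avg value
  WH-B: 7 records, 30937 total quantity, 253.29 avg value
  WH-North: 5 records, 21307 total quantity, 377.58 avg value
  WH-South: 3 records, 10418 total quantity, 467.23 avg value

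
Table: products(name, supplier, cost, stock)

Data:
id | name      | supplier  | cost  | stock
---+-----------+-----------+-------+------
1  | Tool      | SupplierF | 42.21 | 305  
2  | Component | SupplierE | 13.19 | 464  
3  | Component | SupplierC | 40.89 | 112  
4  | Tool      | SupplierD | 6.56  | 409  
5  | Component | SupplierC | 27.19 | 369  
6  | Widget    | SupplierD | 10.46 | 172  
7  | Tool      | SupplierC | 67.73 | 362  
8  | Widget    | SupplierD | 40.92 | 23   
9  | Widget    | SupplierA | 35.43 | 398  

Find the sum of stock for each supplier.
SELECT supplier, SUM(stock) as result
FROM products
GROUP BY supplier

Result:
  SupplierA: 398
  SupplierC: 843
  SupplierD: 604
  SupplierE: 464
  SupplierF: 305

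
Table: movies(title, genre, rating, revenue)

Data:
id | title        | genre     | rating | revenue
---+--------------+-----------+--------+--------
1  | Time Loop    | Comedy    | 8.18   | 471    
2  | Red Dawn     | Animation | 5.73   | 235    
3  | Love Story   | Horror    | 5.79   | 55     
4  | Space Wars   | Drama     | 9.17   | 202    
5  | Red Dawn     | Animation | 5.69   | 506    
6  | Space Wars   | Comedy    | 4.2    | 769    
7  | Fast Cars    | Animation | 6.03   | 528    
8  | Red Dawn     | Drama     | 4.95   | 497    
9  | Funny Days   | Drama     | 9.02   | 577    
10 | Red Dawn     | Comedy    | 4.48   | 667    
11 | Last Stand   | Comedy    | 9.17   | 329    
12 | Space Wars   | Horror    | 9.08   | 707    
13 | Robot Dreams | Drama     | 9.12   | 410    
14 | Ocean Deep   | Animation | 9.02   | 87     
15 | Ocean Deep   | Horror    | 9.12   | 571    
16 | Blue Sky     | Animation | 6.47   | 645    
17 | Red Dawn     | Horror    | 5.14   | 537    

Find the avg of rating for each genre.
SELECT genre, AVG(rating) as result
FROM movies
GROUP BY genre

Result:
  Animation: 6.59
  Comedy: 6.51
  Drama: 8.07
  Horror: 7.28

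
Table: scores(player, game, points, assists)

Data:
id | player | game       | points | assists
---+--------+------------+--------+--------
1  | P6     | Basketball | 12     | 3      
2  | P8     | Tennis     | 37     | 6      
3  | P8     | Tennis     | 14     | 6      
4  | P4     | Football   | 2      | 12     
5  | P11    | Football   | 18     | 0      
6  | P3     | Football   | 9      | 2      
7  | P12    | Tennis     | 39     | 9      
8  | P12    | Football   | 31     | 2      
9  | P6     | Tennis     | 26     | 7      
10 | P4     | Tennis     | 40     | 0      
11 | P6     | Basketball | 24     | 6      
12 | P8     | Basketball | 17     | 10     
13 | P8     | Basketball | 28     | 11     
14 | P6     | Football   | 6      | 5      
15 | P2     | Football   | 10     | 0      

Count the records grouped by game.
SELECT game, COUNT(*) as count
FROM scores
GROUP BY game

Result:
  Basketball: 4
  Football: 6
  Tennis: 5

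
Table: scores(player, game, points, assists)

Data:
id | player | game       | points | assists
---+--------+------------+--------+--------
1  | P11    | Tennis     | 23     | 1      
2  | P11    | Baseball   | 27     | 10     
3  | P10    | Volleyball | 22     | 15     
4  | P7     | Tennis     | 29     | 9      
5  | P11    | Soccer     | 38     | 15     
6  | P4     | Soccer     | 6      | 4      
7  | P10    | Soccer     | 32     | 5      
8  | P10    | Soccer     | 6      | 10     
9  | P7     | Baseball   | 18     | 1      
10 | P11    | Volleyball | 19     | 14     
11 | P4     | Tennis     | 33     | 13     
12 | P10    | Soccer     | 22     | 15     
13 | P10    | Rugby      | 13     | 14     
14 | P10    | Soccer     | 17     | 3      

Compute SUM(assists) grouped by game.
SELECT game, SUM(assists) as result
FROM scores
GROUP BY game

Result:
  Baseball: 11
  Rugby: 14
  Soccer: 52
  Tennis: 23
  Volleyball: 29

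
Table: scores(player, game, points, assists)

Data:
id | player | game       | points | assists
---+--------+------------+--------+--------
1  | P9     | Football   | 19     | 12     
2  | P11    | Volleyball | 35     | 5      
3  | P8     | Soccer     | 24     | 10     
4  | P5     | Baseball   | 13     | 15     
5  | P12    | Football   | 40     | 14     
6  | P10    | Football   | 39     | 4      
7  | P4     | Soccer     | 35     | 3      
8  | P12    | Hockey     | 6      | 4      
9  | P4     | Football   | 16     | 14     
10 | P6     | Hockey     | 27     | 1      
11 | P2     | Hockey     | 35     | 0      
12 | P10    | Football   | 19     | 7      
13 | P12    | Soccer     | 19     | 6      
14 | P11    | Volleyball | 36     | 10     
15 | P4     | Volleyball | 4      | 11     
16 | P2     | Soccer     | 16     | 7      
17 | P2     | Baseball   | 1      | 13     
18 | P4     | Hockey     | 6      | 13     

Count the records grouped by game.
SELECT game, COUNT(*) as count
FROM scores
GROUP BY game

Result:
  Baseball: 2
  Football: 5
  Hockey: 4
  Soccer: 4
  Volleyball: 3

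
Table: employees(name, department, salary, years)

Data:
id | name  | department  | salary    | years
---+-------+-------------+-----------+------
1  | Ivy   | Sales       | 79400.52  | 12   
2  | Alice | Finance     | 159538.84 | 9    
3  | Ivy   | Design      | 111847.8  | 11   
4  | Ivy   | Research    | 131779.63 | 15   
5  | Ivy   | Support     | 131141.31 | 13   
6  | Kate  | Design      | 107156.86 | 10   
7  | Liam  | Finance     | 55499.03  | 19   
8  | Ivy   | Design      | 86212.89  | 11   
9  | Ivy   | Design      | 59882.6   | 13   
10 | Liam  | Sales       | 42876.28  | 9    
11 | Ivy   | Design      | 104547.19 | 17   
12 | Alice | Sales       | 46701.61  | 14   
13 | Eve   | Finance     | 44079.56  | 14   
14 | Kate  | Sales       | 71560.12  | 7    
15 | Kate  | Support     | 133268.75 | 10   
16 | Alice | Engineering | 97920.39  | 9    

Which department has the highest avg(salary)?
SELECT department, AVG(salary) as val
FROM employees
GROUP BY department
ORDER BY val DESC
LIMIT 1

Result: Support with avg(salary) = 132205.03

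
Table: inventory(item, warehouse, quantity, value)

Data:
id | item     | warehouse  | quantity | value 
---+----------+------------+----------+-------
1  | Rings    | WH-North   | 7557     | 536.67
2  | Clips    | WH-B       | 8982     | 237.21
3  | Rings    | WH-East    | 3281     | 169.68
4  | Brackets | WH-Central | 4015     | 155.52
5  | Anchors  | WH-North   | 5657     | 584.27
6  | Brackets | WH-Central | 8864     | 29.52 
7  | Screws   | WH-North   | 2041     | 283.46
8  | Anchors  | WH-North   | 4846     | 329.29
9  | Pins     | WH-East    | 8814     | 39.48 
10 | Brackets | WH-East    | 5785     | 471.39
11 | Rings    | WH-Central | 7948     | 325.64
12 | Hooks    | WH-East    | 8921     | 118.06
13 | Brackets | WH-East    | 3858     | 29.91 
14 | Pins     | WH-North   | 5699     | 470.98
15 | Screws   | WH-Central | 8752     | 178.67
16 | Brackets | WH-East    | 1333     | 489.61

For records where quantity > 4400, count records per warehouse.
SELECT warehouse, COUNT(*)
FROM inventory
WHERE quantity > 4400
GROUP BY warehouse

Note: WHERE filters rows before grouping.

Result:
  WH-B: 1
  WH-Central: 3
  WH-East: 3
  WH-North: 4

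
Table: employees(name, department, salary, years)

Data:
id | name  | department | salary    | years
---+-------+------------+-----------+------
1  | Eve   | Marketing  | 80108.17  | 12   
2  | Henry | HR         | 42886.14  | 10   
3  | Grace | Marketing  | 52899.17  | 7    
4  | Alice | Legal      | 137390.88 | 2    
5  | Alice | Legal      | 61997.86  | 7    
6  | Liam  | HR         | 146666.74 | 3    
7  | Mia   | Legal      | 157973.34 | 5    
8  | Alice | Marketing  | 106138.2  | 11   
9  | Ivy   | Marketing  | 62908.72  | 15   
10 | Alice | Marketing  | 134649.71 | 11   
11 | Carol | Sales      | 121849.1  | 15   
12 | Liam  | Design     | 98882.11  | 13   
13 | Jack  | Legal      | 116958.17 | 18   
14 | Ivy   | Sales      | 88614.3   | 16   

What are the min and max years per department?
SELECT department, MIN(years), MAX(years)
FROM employees
GROUP BY department

Result:
  Design: min=13, max=13
  HR: min=3, max=10
  Legal: min=2, max=18
  Marketing: min=7, max=15
  Sales: min=15, max=16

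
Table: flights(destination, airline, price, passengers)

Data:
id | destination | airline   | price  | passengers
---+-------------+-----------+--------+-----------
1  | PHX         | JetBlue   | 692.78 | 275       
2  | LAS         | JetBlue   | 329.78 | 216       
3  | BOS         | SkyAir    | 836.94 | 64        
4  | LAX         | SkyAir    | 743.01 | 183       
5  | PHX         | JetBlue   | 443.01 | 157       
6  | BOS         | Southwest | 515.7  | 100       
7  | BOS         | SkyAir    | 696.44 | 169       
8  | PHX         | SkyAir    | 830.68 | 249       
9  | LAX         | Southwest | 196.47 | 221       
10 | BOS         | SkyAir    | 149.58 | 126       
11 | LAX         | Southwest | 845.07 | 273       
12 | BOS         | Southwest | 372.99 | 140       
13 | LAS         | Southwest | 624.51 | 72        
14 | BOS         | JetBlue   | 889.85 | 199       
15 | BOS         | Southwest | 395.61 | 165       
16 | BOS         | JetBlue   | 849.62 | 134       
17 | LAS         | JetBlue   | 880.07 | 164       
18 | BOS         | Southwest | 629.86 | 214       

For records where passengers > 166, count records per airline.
SELECT airline, COUNT(*)
FROM flights
WHERE passengers > 166
GROUP BY airline

Note: WHERE filters rows before grouping.

Result:
  JetBlue: 3
  SkyAir: 3
  Southwest: 3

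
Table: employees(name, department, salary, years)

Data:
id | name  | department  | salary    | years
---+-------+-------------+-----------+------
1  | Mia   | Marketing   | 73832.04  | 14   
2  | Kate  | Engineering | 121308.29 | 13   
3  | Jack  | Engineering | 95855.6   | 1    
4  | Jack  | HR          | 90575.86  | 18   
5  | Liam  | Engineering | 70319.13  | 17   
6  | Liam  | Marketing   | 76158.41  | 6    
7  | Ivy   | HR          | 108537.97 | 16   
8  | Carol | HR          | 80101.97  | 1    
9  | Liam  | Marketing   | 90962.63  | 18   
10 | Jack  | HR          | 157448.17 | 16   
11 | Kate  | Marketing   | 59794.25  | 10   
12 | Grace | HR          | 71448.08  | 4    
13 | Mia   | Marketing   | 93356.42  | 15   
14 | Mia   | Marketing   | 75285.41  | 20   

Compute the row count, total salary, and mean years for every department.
SELECT department,
       COUNT(*) as cnt,
       SUM(salary) as total_salary,
       AVG(years) as avg_years
FROM employees
GROUP BY department

Result:
  Engineering: 3 records, 287483.02 total salary, 10.33 avg years
  HR: 5 records, 508112.05 total salary, 11.00 avg years
  Marketing: 6 records, 469389.16 total salary, 13.83 avg years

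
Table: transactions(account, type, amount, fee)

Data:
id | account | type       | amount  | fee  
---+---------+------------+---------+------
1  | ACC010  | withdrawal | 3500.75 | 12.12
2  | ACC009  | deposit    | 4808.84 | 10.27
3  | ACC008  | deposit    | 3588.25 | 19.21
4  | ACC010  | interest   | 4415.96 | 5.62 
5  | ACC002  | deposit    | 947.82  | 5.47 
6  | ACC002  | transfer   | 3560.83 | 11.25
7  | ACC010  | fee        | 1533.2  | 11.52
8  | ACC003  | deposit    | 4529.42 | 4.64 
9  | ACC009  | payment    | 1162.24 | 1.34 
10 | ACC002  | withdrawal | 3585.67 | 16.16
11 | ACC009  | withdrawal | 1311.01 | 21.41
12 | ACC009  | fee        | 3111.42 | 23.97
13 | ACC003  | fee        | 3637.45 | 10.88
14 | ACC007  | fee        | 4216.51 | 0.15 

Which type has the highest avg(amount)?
SELECT type, AVG(amount) as val
FROM transactions
GROUP BY type
ORDER BY val DESC
LIMIT 1

Result: interest with avg(amount) = 4415.96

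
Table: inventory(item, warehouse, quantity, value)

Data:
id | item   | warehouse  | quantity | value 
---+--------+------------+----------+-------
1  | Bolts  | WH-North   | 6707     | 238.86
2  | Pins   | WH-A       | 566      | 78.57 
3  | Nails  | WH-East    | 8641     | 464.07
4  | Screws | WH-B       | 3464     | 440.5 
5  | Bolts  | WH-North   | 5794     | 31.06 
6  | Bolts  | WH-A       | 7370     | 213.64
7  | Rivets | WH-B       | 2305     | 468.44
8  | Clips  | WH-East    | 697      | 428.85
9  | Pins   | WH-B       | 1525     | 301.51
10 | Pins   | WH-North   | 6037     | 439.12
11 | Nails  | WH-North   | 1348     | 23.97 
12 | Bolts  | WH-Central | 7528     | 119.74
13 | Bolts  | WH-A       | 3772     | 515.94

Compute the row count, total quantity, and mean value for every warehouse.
SELECT warehouse,
       COUNT(*) as cnt,
       SUM(quantity) as total_quantity,
       AVG(value) as avg_value
FROM inventory
GROUP BY warehouse

Result:
  WH-A: 3 records, 11708 total quantity, 269.38 avg value
  WH-B: 3 records, 7294 total quantity, 403.48 avg value
  WH-Central: 1 records, 7528 total quantity, 119.74 avg value
  WH-East: 2 records, 9338 total quantity, 446.46 avg value
  WH-North: 4 records, 19886 total quantity, 183.25 avg value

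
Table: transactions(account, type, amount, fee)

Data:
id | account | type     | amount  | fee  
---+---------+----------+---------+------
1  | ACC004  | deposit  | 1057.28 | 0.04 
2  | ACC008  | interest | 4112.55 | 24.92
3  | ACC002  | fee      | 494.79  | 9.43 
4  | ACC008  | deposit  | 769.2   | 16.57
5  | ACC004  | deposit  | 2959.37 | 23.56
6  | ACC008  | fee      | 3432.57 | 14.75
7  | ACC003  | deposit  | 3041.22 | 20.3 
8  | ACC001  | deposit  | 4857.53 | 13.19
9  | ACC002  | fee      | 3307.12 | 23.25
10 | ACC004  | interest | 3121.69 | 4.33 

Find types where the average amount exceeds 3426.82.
SELECT type, AVG(amount)
FROM transactions
GROUP BY type
HAVING AVG(amount) > 3426.82

Result:
  interest: avg=3617.12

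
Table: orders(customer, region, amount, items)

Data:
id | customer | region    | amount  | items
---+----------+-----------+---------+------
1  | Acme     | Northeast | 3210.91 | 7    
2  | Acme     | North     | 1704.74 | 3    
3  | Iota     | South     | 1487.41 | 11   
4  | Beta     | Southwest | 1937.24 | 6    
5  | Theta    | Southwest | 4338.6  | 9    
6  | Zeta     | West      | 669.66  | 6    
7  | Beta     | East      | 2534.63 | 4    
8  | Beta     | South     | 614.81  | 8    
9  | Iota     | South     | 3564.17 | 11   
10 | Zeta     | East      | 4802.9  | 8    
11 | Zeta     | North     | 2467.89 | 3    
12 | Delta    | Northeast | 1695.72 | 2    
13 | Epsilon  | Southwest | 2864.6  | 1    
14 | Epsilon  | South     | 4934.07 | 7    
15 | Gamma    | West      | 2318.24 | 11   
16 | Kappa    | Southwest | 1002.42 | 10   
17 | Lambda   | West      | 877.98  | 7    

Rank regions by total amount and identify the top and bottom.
SELECT region, SUM(amount)
FROM orders
GROUP BY region
ORDER BY SUM(amount)

All groups:
  West: 3865.88
  North: 4172.63
  Northeast: 4906.63
  East: 7337.53
  Southwest: 10142.86
  South: 10600.46

Highest: South (10600.46)
Lowest: West (3865.88)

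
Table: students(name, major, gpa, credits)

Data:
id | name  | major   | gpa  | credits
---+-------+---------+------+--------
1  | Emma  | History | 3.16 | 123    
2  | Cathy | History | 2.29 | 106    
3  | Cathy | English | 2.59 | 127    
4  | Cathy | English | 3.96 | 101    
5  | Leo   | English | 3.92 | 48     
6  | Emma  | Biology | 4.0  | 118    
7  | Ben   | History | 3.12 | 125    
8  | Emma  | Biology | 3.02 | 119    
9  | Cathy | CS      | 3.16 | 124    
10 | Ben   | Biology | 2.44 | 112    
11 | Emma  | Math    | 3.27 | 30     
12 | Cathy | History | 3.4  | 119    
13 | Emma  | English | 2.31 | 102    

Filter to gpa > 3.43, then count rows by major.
SELECT major, COUNT(*)
FROM students
WHERE gpa > 3.43
GROUP BY major

Note: WHERE filters rows before grouping.

Result:
  Biology: 1
  English: 2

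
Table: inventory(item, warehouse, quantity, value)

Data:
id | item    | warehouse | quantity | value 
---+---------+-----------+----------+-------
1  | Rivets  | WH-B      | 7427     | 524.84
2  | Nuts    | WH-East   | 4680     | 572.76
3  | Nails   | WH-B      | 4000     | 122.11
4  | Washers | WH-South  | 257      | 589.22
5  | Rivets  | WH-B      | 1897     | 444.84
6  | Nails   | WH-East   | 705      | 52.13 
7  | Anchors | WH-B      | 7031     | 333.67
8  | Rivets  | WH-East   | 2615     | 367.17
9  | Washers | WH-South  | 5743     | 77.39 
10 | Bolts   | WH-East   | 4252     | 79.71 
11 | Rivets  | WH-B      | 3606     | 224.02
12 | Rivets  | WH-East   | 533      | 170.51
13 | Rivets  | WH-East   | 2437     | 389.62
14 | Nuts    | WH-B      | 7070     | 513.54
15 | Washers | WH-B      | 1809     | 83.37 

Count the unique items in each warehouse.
SELECT warehouse, COUNT(DISTINCT item)
FROM inventory
GROUP BY warehouse

Result:
  WH-B: 5 distinct
  WH-East: 4 distinct
  WH-South: 1 distinct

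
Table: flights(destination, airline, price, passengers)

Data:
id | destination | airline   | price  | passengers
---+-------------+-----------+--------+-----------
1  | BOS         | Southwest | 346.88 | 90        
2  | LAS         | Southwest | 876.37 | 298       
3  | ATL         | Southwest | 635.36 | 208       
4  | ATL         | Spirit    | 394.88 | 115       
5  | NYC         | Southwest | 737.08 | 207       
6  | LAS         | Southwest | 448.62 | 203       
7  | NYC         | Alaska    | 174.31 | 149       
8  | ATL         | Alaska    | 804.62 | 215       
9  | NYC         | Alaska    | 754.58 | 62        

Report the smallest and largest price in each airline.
SELECT airline, MIN(price), MAX(price)
FROM flights
GROUP BY airline

Result:
  Alaska: min=174.31, max=804.62
  Southwest: min=346.88, max=876.37
  Spirit: min=394.88, max=394.88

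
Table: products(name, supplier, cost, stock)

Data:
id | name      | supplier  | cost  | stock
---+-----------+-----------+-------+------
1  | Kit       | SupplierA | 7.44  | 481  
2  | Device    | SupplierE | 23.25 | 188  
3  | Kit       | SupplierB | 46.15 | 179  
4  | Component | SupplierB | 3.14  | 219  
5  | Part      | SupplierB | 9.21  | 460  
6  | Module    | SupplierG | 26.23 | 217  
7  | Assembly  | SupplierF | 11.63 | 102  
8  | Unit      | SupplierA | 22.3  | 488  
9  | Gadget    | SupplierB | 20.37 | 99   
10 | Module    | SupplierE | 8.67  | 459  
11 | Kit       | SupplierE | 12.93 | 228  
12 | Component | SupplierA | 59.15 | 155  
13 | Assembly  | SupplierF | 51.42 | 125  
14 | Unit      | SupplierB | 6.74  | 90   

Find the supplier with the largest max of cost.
SELECT supplier, MAX(cost) as val
FROM products
GROUP BY supplier
ORDER BY val DESC
LIMIT 1

Result: SupplierA with max(cost) = 59.15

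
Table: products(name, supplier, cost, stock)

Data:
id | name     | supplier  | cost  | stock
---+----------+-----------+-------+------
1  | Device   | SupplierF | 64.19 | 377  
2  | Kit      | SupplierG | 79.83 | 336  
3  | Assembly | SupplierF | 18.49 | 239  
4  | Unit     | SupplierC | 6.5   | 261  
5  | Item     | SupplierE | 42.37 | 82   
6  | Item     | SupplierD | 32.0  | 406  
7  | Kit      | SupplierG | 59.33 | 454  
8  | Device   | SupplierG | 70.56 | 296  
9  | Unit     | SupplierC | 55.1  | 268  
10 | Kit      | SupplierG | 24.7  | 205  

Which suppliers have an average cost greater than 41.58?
SELECT supplier, AVG(cost)
FROM products
GROUP BY supplier
HAVING AVG(cost) > 41.58

Result:
  SupplierE: avg=42.37
  SupplierG: avg=58.61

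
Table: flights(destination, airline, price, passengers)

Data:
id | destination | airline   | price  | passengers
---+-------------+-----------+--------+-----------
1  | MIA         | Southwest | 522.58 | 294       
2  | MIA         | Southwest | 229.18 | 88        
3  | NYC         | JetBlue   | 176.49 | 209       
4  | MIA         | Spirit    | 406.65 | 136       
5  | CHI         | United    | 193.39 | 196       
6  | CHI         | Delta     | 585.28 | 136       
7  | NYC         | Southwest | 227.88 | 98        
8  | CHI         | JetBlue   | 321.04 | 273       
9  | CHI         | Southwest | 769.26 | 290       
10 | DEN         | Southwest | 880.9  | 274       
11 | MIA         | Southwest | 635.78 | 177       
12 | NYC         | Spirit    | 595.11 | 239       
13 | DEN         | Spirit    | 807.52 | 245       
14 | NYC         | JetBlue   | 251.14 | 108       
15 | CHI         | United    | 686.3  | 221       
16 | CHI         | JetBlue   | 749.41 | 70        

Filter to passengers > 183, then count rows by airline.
SELECT airline, COUNT(*)
FROM flights
WHERE passengers > 183
GROUP BY airline

Note: WHERE filters rows before grouping.

Result:
  JetBlue: 2
  Southwest: 3
  Spirit: 2
  United: 2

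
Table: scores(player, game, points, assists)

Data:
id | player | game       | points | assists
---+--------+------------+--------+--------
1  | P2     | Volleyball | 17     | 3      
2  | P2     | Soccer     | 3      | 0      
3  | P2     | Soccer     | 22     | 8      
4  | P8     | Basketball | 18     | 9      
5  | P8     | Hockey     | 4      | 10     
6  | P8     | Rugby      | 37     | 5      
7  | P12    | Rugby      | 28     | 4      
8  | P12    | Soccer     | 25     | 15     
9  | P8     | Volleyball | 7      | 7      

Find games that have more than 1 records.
SELECT game, COUNT(*) as cnt
FROM scores
GROUP BY game
HAVING COUNT(*) > 1

Result:
  Rugby: 2
  Soccer: 3
  Volleyball: 2

Note: HAVING filters groups after aggregation, WHERE filters rows before.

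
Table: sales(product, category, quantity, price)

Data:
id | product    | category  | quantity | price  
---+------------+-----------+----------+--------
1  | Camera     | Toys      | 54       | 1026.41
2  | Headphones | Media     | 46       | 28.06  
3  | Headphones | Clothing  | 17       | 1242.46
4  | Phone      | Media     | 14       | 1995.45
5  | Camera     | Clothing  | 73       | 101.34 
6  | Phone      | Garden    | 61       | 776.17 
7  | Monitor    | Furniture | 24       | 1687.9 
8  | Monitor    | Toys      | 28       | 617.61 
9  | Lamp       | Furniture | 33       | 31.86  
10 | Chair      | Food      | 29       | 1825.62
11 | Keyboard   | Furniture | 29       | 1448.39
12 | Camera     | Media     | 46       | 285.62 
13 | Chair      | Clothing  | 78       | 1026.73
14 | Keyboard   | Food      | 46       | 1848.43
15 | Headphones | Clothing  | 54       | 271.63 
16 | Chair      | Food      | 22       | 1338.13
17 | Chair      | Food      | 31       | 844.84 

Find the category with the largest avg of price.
SELECT category, AVG(price) as val
FROM sales
GROUP BY category
ORDER BY val DESC
LIMIT 1

Result: Food with avg(price) = 1464.26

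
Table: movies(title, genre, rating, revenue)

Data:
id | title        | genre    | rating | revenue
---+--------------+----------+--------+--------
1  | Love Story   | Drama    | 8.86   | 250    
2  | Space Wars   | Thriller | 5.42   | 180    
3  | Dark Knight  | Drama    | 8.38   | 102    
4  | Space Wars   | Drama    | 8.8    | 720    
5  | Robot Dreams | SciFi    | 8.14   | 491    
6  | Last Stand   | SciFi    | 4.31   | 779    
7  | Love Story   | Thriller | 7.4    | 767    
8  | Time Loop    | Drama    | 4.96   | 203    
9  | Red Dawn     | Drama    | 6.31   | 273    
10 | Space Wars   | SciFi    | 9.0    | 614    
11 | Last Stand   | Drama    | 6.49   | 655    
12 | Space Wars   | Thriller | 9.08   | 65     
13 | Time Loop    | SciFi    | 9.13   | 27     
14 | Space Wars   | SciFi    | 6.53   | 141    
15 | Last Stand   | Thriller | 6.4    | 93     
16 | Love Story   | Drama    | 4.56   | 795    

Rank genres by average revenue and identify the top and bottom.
SELECT genre, AVG(revenue)
FROM movies
GROUP BY genre
ORDER BY AVG(revenue)

All groups:
  Thriller: 276.25
  SciFi: 410.40
  Drama: 428.29

Highest: Drama (428.29)
Lowest: Thriller (276.25)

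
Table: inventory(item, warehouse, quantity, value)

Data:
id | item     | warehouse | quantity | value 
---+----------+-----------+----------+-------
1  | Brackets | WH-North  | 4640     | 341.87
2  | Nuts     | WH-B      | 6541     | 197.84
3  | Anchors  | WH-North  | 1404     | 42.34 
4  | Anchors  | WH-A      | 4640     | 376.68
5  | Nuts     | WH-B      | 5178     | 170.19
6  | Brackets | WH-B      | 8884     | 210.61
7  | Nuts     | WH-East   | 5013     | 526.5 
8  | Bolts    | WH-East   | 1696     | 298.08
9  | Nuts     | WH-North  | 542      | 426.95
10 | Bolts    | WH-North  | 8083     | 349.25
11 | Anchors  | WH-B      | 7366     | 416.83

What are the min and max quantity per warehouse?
SELECT warehouse, MIN(quantity), MAX(quantity)
FROM inventory
GROUP BY warehouse

Result:
  WH-A: min=4640, max=4640
  WH-B: min=5178, max=8884
  WH-East: min=1696, max=5013
  WH-North: min=542, max=8083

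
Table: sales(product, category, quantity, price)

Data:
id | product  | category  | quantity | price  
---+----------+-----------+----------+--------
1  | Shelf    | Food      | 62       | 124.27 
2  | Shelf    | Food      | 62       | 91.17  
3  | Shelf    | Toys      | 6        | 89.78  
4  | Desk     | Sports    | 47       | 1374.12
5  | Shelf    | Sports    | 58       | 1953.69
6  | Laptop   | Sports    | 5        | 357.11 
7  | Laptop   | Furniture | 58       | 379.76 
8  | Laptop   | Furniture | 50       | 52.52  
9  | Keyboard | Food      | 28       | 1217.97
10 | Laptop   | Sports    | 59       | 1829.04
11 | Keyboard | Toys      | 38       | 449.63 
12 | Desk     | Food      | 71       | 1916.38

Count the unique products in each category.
SELECT category, COUNT(DISTINCT product)
FROM sales
GROUP BY category

Result:
  Food: 3 distinct
  Furniture: 1 distinct
  Sports: 3 distinct
  Toys: 2 distinct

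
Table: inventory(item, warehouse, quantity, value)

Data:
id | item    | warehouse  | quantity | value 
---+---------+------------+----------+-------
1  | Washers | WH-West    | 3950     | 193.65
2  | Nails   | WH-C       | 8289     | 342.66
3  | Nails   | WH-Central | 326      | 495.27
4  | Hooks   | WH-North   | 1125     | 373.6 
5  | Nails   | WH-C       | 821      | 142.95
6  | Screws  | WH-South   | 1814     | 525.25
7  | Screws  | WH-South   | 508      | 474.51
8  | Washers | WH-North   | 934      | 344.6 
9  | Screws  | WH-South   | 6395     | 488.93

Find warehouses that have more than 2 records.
SELECT warehouse, COUNT(*) as cnt
FROM inventory
GROUP BY warehouse
HAVING COUNT(*) > 2

Result:
  WH-South: 3

Note: HAVING filters groups after aggregation, WHERE filters rows before.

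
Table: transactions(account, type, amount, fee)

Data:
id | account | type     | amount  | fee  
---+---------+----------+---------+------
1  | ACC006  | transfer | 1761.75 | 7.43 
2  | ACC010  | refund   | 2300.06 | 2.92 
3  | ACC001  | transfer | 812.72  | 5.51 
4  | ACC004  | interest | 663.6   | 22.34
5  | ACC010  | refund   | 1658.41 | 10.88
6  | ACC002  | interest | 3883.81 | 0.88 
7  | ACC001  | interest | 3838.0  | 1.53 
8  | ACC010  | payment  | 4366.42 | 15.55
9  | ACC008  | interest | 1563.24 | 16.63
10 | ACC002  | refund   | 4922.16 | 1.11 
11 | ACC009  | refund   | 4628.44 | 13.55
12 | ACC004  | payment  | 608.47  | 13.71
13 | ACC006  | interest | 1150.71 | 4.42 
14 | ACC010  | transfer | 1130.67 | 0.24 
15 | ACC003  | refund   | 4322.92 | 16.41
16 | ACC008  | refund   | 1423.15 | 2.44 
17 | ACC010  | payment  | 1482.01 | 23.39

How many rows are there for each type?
SELECT type, COUNT(*) as count
FROM transactions
GROUP BY type

Result:
  interest: 5
  payment: 3
  refund: 6
  transfer: 3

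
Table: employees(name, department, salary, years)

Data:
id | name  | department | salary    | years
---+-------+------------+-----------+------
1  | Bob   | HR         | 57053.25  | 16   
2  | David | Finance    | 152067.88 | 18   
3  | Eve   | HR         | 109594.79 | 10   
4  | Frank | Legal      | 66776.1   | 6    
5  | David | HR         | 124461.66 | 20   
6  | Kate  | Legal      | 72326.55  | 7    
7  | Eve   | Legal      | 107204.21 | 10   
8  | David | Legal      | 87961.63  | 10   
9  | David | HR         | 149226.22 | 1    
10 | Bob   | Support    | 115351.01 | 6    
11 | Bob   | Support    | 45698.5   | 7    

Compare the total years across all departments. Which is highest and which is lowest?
SELECT department, SUM(years)
FROM employees
GROUP BY department
ORDER BY SUM(years)

All groups:
  Support: 13
  Finance: 18
  Legal: 33
  HR: 47

Highest: HR (47)
Lowest: Support (13)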